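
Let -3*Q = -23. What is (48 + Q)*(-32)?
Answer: -5344/3 ≈ -1781.3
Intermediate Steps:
Q = 23/3 (Q = -⅓*(-23) = 23/3 ≈ 7.6667)
(48 + Q)*(-32) = (48 + 23/3)*(-32) = (167/3)*(-32) = -5344/3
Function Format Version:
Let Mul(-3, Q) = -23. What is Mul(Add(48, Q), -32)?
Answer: Rational(-5344, 3) ≈ -1781.3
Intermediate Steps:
Q = Rational(23, 3) (Q = Mul(Rational(-1, 3), -23) = Rational(23, 3) ≈ 7.6667)
Mul(Add(48, Q), -32) = Mul(Add(48, Rational(23, 3)), -32) = Mul(Rational(167, 3), -32) = Rational(-5344, 3)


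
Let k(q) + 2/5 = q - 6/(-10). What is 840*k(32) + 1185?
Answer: 28233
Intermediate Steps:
k(q) = ⅕ + q (k(q) = -⅖ + (q - 6/(-10)) = -⅖ + (q - 6*(-1)/10) = -⅖ + (q - 1*(-⅗)) = -⅖ + (q + ⅗) = -⅖ + (⅗ + q) = ⅕ + q)
840*k(32) + 1185 = 840*(⅕ + 32) + 1185 = 840*(161/5) + 1185 = 27048 + 1185 = 28233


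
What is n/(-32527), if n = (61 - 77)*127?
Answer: 2032/32527 ≈ 0.062471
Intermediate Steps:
n = -2032 (n = -16*127 = -2032)
n/(-32527) = -2032/(-32527) = -2032*(-1/32527) = 2032/32527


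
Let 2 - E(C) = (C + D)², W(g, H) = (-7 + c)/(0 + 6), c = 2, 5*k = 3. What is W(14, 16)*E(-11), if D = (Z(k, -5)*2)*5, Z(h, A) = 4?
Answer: 4195/6 ≈ 699.17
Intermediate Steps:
k = ⅗ (k = (⅕)*3 = ⅗ ≈ 0.60000)
W(g, H) = -⅚ (W(g, H) = (-7 + 2)/(0 + 6) = -5/6 = -5*⅙ = -⅚)
D = 40 (D = (4*2)*5 = 8*5 = 40)
E(C) = 2 - (40 + C)² (E(C) = 2 - (C + 40)² = 2 - (40 + C)²)
W(14, 16)*E(-11) = -5*(2 - (40 - 11)²)/6 = -5*(2 - 1*29²)/6 = -5*(2 - 1*841)/6 = -5*(2 - 841)/6 = -⅚*(-839) = 4195/6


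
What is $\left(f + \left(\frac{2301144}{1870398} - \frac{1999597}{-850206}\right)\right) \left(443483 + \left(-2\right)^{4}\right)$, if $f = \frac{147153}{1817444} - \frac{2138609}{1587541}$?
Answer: $\frac{201094133214325894606345079}{195776560295328987132} \approx 1.0272 \cdot 10^{6}$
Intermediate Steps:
$f = - \frac{3653190674623}{2885266865204}$ ($f = 147153 \cdot \frac{1}{1817444} - \frac{2138609}{1587541} = \frac{147153}{1817444} - \frac{2138609}{1587541} = - \frac{3653190674623}{2885266865204} \approx -1.2662$)
$\left(f + \left(\frac{2301144}{1870398} - \frac{1999597}{-850206}\right)\right) \left(443483 + \left(-2\right)^{4}\right) = \left(- \frac{3653190674623}{2885266865204} + \left(\frac{2301144}{1870398} - \frac{1999597}{-850206}\right)\right) \left(443483 + \left(-2\right)^{4}\right) = \left(- \frac{3653190674623}{2885266865204} + \left(2301144 \cdot \frac{1}{1870398} - - \frac{1999597}{850206}\right)\right) \left(443483 + 16\right) = \left(- \frac{3653190674623}{2885266865204} + \left(\frac{383524}{311733} + \frac{1999597}{850206}\right)\right) 443499 = \left(- \frac{3653190674623}{2885266865204} + \frac{316471592515}{88345755666}\right) 443499 = \frac{9521953369682555736841}{4111307766201908729772} \cdot 443499 = \frac{201094133214325894606345079}{195776560295328987132}$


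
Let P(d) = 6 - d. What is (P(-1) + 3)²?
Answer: 100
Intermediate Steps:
(P(-1) + 3)² = ((6 - 1*(-1)) + 3)² = ((6 + 1) + 3)² = (7 + 3)² = 10² = 100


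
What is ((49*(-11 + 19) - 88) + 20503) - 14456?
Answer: 6351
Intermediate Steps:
((49*(-11 + 19) - 88) + 20503) - 14456 = ((49*8 - 88) + 20503) - 14456 = ((392 - 88) + 20503) - 14456 = (304 + 20503) - 14456 = 20807 - 14456 = 6351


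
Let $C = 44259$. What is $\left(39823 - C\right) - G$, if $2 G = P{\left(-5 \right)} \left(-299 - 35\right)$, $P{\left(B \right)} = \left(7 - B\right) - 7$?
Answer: $-3601$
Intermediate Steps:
$P{\left(B \right)} = - B$
$G = -835$ ($G = \frac{\left(-1\right) \left(-5\right) \left(-299 - 35\right)}{2} = \frac{5 \left(-334\right)}{2} = \frac{1}{2} \left(-1670\right) = -835$)
$\left(39823 - C\right) - G = \left(39823 - 44259\right) - -835 = \left(39823 - 44259\right) + 835 = -4436 + 835 = -3601$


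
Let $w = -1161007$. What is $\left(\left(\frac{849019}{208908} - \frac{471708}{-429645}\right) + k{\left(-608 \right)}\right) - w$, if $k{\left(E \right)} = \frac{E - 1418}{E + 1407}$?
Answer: $\frac{27754038001947101767}{23905088616780} \approx 1.161 \cdot 10^{6}$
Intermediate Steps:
$k{\left(E \right)} = \frac{-1418 + E}{1407 + E}$
$\left(\left(\frac{849019}{208908} - \frac{471708}{-429645}\right) + k{\left(-608 \right)}\right) - w = \left(\left(\frac{849019}{208908} - \frac{471708}{-429645}\right) + \frac{-1418 - 608}{1407 - 608}\right) - -1161007 = \left(\left(849019 \cdot \frac{1}{208908} - - \frac{157236}{143215}\right) + \frac{1}{799} \left(-2026\right)\right) + 1161007 = \left(\left(\frac{849019}{208908} + \frac{157236}{143215}\right) + \frac{1}{799} \left(-2026\right)\right) + 1161007 = \left(\frac{154440114373}{29918759220} - \frac{2026}{799}\right) + 1161007 = \frac{62782245204307}{23905088616780} + 1161007 = \frac{27754038001947101767}{23905088616780}$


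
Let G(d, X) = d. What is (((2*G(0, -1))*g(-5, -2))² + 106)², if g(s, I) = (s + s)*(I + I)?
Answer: 11236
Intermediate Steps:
g(s, I) = 4*I*s (g(s, I) = (2*s)*(2*I) = 4*I*s)
(((2*G(0, -1))*g(-5, -2))² + 106)² = (((2*0)*(4*(-2)*(-5)))² + 106)² = ((0*40)² + 106)² = (0² + 106)² = (0 + 106)² = 106² = 11236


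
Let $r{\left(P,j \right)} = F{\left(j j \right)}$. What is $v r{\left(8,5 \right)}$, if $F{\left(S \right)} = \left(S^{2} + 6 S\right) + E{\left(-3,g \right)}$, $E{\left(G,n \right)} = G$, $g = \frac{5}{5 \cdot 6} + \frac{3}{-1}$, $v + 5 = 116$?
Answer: $85692$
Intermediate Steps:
$v = 111$ ($v = -5 + 116 = 111$)
$g = - \frac{17}{6}$ ($g = \frac{5}{30} + 3 \left(-1\right) = 5 \cdot \frac{1}{30} - 3 = \frac{1}{6} - 3 = - \frac{17}{6} \approx -2.8333$)
$F{\left(S \right)} = -3 + S^{2} + 6 S$ ($F{\left(S \right)} = \left(S^{2} + 6 S\right) - 3 = -3 + S^{2} + 6 S$)
$r{\left(P,j \right)} = -3 + j^{4} + 6 j^{2}$ ($r{\left(P,j \right)} = -3 + \left(j j\right)^{2} + 6 j j = -3 + \left(j^{2}\right)^{2} + 6 j^{2} = -3 + j^{4} + 6 j^{2}$)
$v r{\left(8,5 \right)} = 111 \left(-3 + 5^{4} + 6 \cdot 5^{2}\right) = 111 \left(-3 + 625 + 6 \cdot 25\right) = 111 \left(-3 + 625 + 150\right) = 111 \cdot 772 = 85692$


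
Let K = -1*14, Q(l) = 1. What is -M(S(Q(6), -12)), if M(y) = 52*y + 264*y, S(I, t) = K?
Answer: 4424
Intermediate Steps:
K = -14
S(I, t) = -14
M(y) = 316*y
-M(S(Q(6), -12)) = -316*(-14) = -1*(-4424) = 4424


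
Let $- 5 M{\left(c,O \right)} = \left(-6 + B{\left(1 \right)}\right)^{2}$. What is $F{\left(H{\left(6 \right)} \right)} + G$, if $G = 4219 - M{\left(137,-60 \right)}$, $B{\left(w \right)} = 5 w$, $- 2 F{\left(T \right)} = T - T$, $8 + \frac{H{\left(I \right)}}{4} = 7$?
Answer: $\frac{21096}{5} \approx 4219.2$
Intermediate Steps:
$H{\left(I \right)} = -4$ ($H{\left(I \right)} = -32 + 4 \cdot 7 = -32 + 28 = -4$)
$F{\left(T \right)} = 0$ ($F{\left(T \right)} = - \frac{T - T}{2} = \left(- \frac{1}{2}\right) 0 = 0$)
$M{\left(c,O \right)} = - \frac{1}{5}$ ($M{\left(c,O \right)} = - \frac{\left(-6 + 5 \cdot 1\right)^{2}}{5} = - \frac{\left(-6 + 5\right)^{2}}{5} = - \frac{\left(-1\right)^{2}}{5} = \left(- \frac{1}{5}\right) 1 = - \frac{1}{5}$)
$G = \frac{21096}{5}$ ($G = 4219 - - \frac{1}{5} = 4219 + \frac{1}{5} = \frac{21096}{5} \approx 4219.2$)
$F{\left(H{\left(6 \right)} \right)} + G = 0 + \frac{21096}{5} = \frac{21096}{5}$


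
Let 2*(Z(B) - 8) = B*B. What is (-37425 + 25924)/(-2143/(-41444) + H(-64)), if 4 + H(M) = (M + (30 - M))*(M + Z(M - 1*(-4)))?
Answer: -68092492/309740921 ≈ -0.21984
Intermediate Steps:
Z(B) = 8 + B²/2 (Z(B) = 8 + (B*B)/2 = 8 + B²/2)
H(M) = 236 + 15*(4 + M)² + 30*M (H(M) = -4 + (M + (30 - M))*(M + (8 + (M - 1*(-4))²/2)) = -4 + 30*(M + (8 + (M + 4)²/2)) = -4 + 30*(M + (8 + (4 + M)²/2)) = -4 + 30*(8 + M + (4 + M)²/2) = -4 + (240 + 15*(4 + M)² + 30*M) = 236 + 15*(4 + M)² + 30*M)
(-37425 + 25924)/(-2143/(-41444) + H(-64)) = (-37425 + 25924)/(-2143/(-41444) + (476 + 15*(-64)² + 150*(-64))) = -11501/(-2143*(-1/41444) + (476 + 15*4096 - 9600)) = -11501/(2143/41444 + (476 + 61440 - 9600)) = -11501/(2143/41444 + 52316) = -11501/2168186447/41444 = -11501*41444/2168186447 = -68092492/309740921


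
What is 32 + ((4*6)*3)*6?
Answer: 464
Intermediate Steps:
32 + ((4*6)*3)*6 = 32 + (24*3)*6 = 32 + 72*6 = 32 + 432 = 464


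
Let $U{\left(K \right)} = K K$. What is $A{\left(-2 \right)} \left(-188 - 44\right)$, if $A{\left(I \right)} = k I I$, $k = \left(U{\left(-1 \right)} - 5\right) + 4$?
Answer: $0$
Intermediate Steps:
$U{\left(K \right)} = K^{2}$
$k = 0$ ($k = \left(\left(-1\right)^{2} - 5\right) + 4 = \left(1 - 5\right) + 4 = -4 + 4 = 0$)
$A{\left(I \right)} = 0$ ($A{\left(I \right)} = 0 I I = 0 I = 0$)
$A{\left(-2 \right)} \left(-188 - 44\right) = 0 \left(-188 - 44\right) = 0 \left(-232\right) = 0$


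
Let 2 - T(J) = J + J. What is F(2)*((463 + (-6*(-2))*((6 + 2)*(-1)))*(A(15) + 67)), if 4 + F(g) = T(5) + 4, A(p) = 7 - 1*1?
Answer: -214328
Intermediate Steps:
A(p) = 6 (A(p) = 7 - 1 = 6)
T(J) = 2 - 2*J (T(J) = 2 - (J + J) = 2 - 2*J)
F(g) = -8 (F(g) = -4 + ((2 - 2*5) + 4) = -4 + ((2 - 10) + 4) = -4 + (-8 + 4) = -4 - 4 = -8)
F(2)*((463 + (-6*(-2))*((6 + 2)*(-1)))*(A(15) + 67)) = -8*(463 + (-6*(-2))*((6 + 2)*(-1)))*(6 + 67) = -8*(463 + 12*(8*(-1)))*73 = -8*(463 + 12*(-8))*73 = -8*(463 - 96)*73 = -2936*73 = -8*26791 = -214328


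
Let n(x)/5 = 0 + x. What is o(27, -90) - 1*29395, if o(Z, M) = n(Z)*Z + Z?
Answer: -25723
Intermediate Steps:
n(x) = 5*x (n(x) = 5*(0 + x) = 5*x)
o(Z, M) = Z + 5*Z² (o(Z, M) = (5*Z)*Z + Z = 5*Z² + Z = Z + 5*Z²)
o(27, -90) - 1*29395 = 27*(1 + 5*27) - 1*29395 = 27*(1 + 135) - 29395 = 27*136 - 29395 = 3672 - 29395 = -25723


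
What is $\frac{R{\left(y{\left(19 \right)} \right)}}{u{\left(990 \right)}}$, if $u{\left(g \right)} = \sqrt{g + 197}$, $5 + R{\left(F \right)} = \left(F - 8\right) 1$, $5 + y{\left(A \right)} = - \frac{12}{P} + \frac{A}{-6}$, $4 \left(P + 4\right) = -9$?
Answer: $- \frac{2887 \sqrt{1187}}{178050} \approx -0.55864$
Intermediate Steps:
$P = - \frac{25}{4}$ ($P = -4 + \frac{1}{4} \left(-9\right) = -4 - \frac{9}{4} = - \frac{25}{4} \approx -6.25$)
$y{\left(A \right)} = - \frac{77}{25} - \frac{A}{6}$ ($y{\left(A \right)} = -5 + \left(- \frac{12}{- \frac{25}{4}} + \frac{A}{-6}\right) = -5 + \left(\left(-12\right) \left(- \frac{4}{25}\right) + A \left(- \frac{1}{6}\right)\right) = -5 - \left(- \frac{48}{25} + \frac{A}{6}\right) = - \frac{77}{25} - \frac{A}{6}$)
$R{\left(F \right)} = -13 + F$ ($R{\left(F \right)} = -5 + \left(F - 8\right) 1 = -5 + \left(-8 + F\right) 1 = -5 + \left(-8 + F\right) = -13 + F$)
$u{\left(g \right)} = \sqrt{197 + g}$
$\frac{R{\left(y{\left(19 \right)} \right)}}{u{\left(990 \right)}} = \frac{-13 - \frac{937}{150}}{\sqrt{197 + 990}} = \frac{-13 - \frac{937}{150}}{\sqrt{1187}} = \left(-13 - \frac{937}{150}\right) \frac{\sqrt{1187}}{1187} = - \frac{2887 \frac{\sqrt{1187}}{1187}}{150} = - \frac{2887 \sqrt{1187}}{178050}$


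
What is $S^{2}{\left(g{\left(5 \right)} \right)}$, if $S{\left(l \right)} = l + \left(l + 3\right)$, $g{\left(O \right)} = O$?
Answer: $169$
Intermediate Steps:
$S{\left(l \right)} = 3 + 2 l$ ($S{\left(l \right)} = l + \left(3 + l\right) = 3 + 2 l$)
$S^{2}{\left(g{\left(5 \right)} \right)} = \left(3 + 2 \cdot 5\right)^{2} = \left(3 + 10\right)^{2} = 13^{2} = 169$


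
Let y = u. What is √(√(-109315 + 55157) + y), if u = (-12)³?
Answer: √(-1728 + I*√54158) ≈ 2.7929 + 41.663*I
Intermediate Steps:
u = -1728
y = -1728
√(√(-109315 + 55157) + y) = √(√(-109315 + 55157) - 1728) = √(√(-54158) - 1728) = √(I*√54158 - 1728) = √(-1728 + I*√54158)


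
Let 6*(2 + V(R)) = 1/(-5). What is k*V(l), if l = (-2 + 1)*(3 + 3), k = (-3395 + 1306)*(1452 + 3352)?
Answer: 306084458/15 ≈ 2.0406e+7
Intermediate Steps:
k = -10035556 (k = -2089*4804 = -10035556)
l = -6 (l = -1*6 = -6)
V(R) = -61/30 (V(R) = -2 + (1/6)/(-5) = -2 + (1/6)*(-1/5) = -2 - 1/30 = -61/30)
k*V(l) = -10035556*(-61/30) = 306084458/15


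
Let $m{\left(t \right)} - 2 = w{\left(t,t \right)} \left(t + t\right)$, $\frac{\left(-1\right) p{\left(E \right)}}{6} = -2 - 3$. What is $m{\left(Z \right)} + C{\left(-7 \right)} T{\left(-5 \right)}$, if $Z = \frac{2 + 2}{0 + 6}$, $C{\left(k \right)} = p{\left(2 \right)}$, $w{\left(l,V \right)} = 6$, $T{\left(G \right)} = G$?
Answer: $-140$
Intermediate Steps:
$p{\left(E \right)} = 30$ ($p{\left(E \right)} = - 6 \left(-2 - 3\right) = \left(-6\right) \left(-5\right) = 30$)
$C{\left(k \right)} = 30$
$Z = \frac{2}{3}$ ($Z = \frac{4}{6} = 4 \cdot \frac{1}{6} = \frac{2}{3} \approx 0.66667$)
$m{\left(t \right)} = 2 + 12 t$ ($m{\left(t \right)} = 2 + 6 \left(t + t\right) = 2 + 6 \cdot 2 t = 2 + 12 t$)
$m{\left(Z \right)} + C{\left(-7 \right)} T{\left(-5 \right)} = \left(2 + 12 \cdot \frac{2}{3}\right) + 30 \left(-5\right) = \left(2 + 8\right) - 150 = 10 - 150 = -140$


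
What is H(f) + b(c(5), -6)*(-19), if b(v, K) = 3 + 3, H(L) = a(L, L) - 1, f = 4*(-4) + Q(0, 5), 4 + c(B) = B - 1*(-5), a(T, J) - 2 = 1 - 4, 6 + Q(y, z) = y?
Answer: -116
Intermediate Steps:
Q(y, z) = -6 + y
a(T, J) = -1 (a(T, J) = 2 + (1 - 4) = 2 - 3 = -1)
c(B) = 1 + B (c(B) = -4 + (B - 1*(-5)) = -4 + (B + 5) = -4 + (5 + B) = 1 + B)
f = -22 (f = 4*(-4) + (-6 + 0) = -16 - 6 = -22)
H(L) = -2 (H(L) = -1 - 1 = -2)
b(v, K) = 6
H(f) + b(c(5), -6)*(-19) = -2 + 6*(-19) = -2 - 114 = -116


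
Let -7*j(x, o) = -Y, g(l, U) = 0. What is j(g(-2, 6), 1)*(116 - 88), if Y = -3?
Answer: -12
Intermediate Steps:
j(x, o) = -3/7 (j(x, o) = -(-1)*(-3)/7 = -⅐*3 = -3/7)
j(g(-2, 6), 1)*(116 - 88) = -3*(116 - 88)/7 = -3/7*28 = -12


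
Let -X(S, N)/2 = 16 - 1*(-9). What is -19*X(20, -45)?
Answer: 950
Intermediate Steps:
X(S, N) = -50 (X(S, N) = -2*(16 - 1*(-9)) = -2*(16 + 9) = -2*25 = -50)
-19*X(20, -45) = -19*(-50) = 950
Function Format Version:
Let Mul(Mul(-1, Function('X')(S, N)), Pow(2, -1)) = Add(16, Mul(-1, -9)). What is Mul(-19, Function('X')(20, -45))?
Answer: 950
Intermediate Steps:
Function('X')(S, N) = -50 (Function('X')(S, N) = Mul(-2, Add(16, Mul(-1, -9))) = Mul(-2, Add(16, 9)) = Mul(-2, 25) = -50)
Mul(-19, Function('X')(20, -45)) = Mul(-19, -50) = 950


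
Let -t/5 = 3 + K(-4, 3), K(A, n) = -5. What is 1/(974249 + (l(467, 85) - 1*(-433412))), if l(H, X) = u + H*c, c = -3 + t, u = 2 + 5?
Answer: 1/1410937 ≈ 7.0875e-7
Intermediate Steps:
u = 7
t = 10 (t = -5*(3 - 5) = -5*(-2) = 10)
c = 7 (c = -3 + 10 = 7)
l(H, X) = 7 + 7*H (l(H, X) = 7 + H*7 = 7 + 7*H)
1/(974249 + (l(467, 85) - 1*(-433412))) = 1/(974249 + ((7 + 7*467) - 1*(-433412))) = 1/(974249 + ((7 + 3269) + 433412)) = 1/(974249 + (3276 + 433412)) = 1/(974249 + 436688) = 1/1410937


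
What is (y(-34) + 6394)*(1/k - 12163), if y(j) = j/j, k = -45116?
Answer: -3509230088055/45116 ≈ -7.7782e+7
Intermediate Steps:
y(j) = 1
(y(-34) + 6394)*(1/k - 12163) = (1 + 6394)*(1/(-45116) - 12163) = 6395*(-1/45116 - 12163) = 6395*(-548745909/45116) = -3509230088055/45116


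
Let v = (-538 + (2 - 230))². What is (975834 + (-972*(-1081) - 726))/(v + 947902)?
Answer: 1012920/767329 ≈ 1.3201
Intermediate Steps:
v = 586756 (v = (-538 - 228)² = (-766)² = 586756)
(975834 + (-972*(-1081) - 726))/(v + 947902) = (975834 + (-972*(-1081) - 726))/(586756 + 947902) = (975834 + (1050732 - 726))/1534658 = (975834 + 1050006)*(1/1534658) = 2025840*(1/1534658) = 1012920/767329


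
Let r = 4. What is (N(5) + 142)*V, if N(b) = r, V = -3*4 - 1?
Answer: -1898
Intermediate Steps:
V = -13 (V = -12 - 1 = -13)
N(b) = 4
(N(5) + 142)*V = (4 + 142)*(-13) = 146*(-13) = -1898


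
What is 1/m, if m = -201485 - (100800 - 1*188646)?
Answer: -1/113639 ≈ -8.7998e-6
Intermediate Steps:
m = -113639 (m = -201485 - (100800 - 188646) = -201485 - 1*(-87846) = -201485 + 87846 = -113639)
1/m = 1/(-113639) = -1/113639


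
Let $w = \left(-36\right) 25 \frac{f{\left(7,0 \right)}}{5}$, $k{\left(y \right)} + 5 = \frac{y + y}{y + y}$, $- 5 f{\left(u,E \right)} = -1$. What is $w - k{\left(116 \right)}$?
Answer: $-32$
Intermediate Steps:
$f{\left(u,E \right)} = \frac{1}{5}$ ($f{\left(u,E \right)} = \left(- \frac{1}{5}\right) \left(-1\right) = \frac{1}{5}$)
$k{\left(y \right)} = -4$ ($k{\left(y \right)} = -5 + \frac{y + y}{y + y} = -5 + \frac{2 y}{2 y} = -5 + 2 y \frac{1}{2 y} = -5 + 1 = -4$)
$w = -36$ ($w = \left(-36\right) 25 \frac{1}{5 \cdot 5} = - 900 \cdot \frac{1}{5} \cdot \frac{1}{5} = \left(-900\right) \frac{1}{25} = -36$)
$w - k{\left(116 \right)} = -36 - -4 = -36 + 4 = -32$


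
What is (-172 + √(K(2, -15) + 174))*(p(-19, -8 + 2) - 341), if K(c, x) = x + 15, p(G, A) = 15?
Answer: 56072 - 326*√174 ≈ 51772.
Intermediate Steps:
K(c, x) = 15 + x
(-172 + √(K(2, -15) + 174))*(p(-19, -8 + 2) - 341) = (-172 + √((15 - 15) + 174))*(15 - 341) = (-172 + √(0 + 174))*(-326) = (-172 + √174)*(-326) = 56072 - 326*√174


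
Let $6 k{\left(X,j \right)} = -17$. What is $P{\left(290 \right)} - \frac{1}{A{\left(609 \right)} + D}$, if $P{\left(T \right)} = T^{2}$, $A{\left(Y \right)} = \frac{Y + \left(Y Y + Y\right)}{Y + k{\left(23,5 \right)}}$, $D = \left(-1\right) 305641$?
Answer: $\frac{93299171107937}{1109383723} \approx 84100.0$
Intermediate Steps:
$k{\left(X,j \right)} = - \frac{17}{6}$ ($k{\left(X,j \right)} = \frac{1}{6} \left(-17\right) = - \frac{17}{6}$)
$D = -305641$
$A{\left(Y \right)} = \frac{Y^{2} + 2 Y}{- \frac{17}{6} + Y}$ ($A{\left(Y \right)} = \frac{Y + \left(Y Y + Y\right)}{Y - \frac{17}{6}} = \frac{Y + \left(Y^{2} + Y\right)}{- \frac{17}{6} + Y} = \frac{Y + \left(Y + Y^{2}\right)}{- \frac{17}{6} + Y} = \frac{Y^{2} + 2 Y}{- \frac{17}{6} + Y}$)
$P{\left(290 \right)} - \frac{1}{A{\left(609 \right)} + D} = 290^{2} - \frac{1}{6 \cdot 609 \frac{1}{-17 + 6 \cdot 609} \left(2 + 609\right) - 305641} = 84100 - \frac{1}{6 \cdot 609 \frac{1}{-17 + 3654} \cdot 611 - 305641} = 84100 - \frac{1}{6 \cdot 609 \cdot \frac{1}{3637} \cdot 611 - 305641} = 84100 - \frac{1}{\frac{2232594}{3637} - 305641} = 84100 - \frac{1}{- \frac{1109383723}{3637}} = 84100 - - \frac{3637}{1109383723} = 84100 + \frac{3637}{1109383723} = \frac{93299171107937}{1109383723}$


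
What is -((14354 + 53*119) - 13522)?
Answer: -7139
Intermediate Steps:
-((14354 + 53*119) - 13522) = -((14354 + 6307) - 13522) = -(20661 - 13522) = -1*7139 = -7139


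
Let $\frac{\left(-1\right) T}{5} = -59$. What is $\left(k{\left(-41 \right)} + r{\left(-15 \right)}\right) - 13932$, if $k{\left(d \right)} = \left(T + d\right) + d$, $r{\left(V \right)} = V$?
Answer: $-13734$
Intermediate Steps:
$T = 295$ ($T = \left(-5\right) \left(-59\right) = 295$)
$k{\left(d \right)} = 295 + 2 d$ ($k{\left(d \right)} = \left(295 + d\right) + d = 295 + 2 d$)
$\left(k{\left(-41 \right)} + r{\left(-15 \right)}\right) - 13932 = \left(\left(295 + 2 \left(-41\right)\right) - 15\right) - 13932 = \left(\left(295 - 82\right) - 15\right) - 13932 = \left(213 - 15\right) - 13932 = 198 - 13932 = -13734$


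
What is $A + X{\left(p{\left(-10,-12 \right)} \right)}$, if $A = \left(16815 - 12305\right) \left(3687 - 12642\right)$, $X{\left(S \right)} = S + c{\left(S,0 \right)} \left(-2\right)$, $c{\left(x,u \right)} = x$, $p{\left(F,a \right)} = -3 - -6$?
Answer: $-40387053$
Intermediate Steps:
$p{\left(F,a \right)} = 3$ ($p{\left(F,a \right)} = -3 + 6 = 3$)
$X{\left(S \right)} = - S$ ($X{\left(S \right)} = S + S \left(-2\right) = S - 2 S = - S$)
$A = -40387050$ ($A = 4510 \left(-8955\right) = -40387050$)
$A + X{\left(p{\left(-10,-12 \right)} \right)} = -40387050 - 3 = -40387053$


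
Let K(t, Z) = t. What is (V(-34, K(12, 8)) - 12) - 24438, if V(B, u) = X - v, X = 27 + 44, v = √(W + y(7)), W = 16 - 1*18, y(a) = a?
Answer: -24379 - √5 ≈ -24381.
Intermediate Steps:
W = -2 (W = 16 - 18 = -2)
v = √5 (v = √(-2 + 7) = √5 ≈ 2.2361)
X = 71
V(B, u) = 71 - √5
(V(-34, K(12, 8)) - 12) - 24438 = ((71 - √5) - 12) - 24438 = (59 - √5) - 24438 = -24379 - √5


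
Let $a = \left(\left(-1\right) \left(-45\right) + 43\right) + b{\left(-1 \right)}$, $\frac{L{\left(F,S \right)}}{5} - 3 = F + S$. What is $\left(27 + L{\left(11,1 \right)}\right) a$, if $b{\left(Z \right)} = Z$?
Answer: $8874$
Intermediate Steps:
$L{\left(F,S \right)} = 15 + 5 F + 5 S$ ($L{\left(F,S \right)} = 15 + 5 \left(F + S\right) = 15 + \left(5 F + 5 S\right) = 15 + 5 F + 5 S$)
$a = 87$ ($a = \left(\left(-1\right) \left(-45\right) + 43\right) - 1 = \left(45 + 43\right) - 1 = 88 - 1 = 87$)
$\left(27 + L{\left(11,1 \right)}\right) a = \left(27 + \left(15 + 5 \cdot 11 + 5 \cdot 1\right)\right) 87 = \left(27 + \left(15 + 55 + 5\right)\right) 87 = \left(27 + 75\right) 87 = 102 \cdot 87 = 8874$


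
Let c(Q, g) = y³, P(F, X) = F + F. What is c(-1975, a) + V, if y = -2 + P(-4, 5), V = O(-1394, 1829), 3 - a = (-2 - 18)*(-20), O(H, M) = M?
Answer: 829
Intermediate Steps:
P(F, X) = 2*F
a = -397 (a = 3 - (-2 - 18)*(-20) = 3 - (-20)*(-20) = 3 - 1*400 = 3 - 400 = -397)
V = 1829
y = -10 (y = -2 + 2*(-4) = -2 - 8 = -10)
c(Q, g) = -1000 (c(Q, g) = (-10)³ = -1000)
c(-1975, a) + V = -1000 + 1829 = 829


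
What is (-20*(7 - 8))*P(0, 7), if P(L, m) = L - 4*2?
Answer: -160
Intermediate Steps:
P(L, m) = -8 + L (P(L, m) = L - 8 = -8 + L)
(-20*(7 - 8))*P(0, 7) = (-20*(7 - 8))*(-8 + 0) = -20*(-1)*(-8) = 20*(-8) = -160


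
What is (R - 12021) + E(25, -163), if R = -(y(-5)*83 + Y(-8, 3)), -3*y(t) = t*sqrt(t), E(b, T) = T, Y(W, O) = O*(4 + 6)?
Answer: -12214 - 415*I*sqrt(5)/3 ≈ -12214.0 - 309.32*I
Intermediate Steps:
Y(W, O) = 10*O (Y(W, O) = O*10 = 10*O)
y(t) = -t**(3/2)/3 (y(t) = -t*sqrt(t)/3 = -t**(3/2)/3)
R = -30 - 415*I*sqrt(5)/3 (R = -(-(-5)*I*sqrt(5)/3*83 + 10*3) = -(-(-5)*I*sqrt(5)/3*83 + 30) = -((5*I*sqrt(5)/3)*83 + 30) = -(415*I*sqrt(5)/3 + 30) = -(30 + 415*I*sqrt(5)/3) = -30 - 415*I*sqrt(5)/3 ≈ -30.0 - 309.32*I)
(R - 12021) + E(25, -163) = ((-30 - 415*I*sqrt(5)/3) - 12021) - 163 = (-12051 - 415*I*sqrt(5)/3) - 163 = -12214 - 415*I*sqrt(5)/3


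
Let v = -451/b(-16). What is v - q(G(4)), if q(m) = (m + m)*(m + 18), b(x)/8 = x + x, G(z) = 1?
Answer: -9277/256 ≈ -36.238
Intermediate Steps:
b(x) = 16*x (b(x) = 8*(x + x) = 8*(2*x) = 16*x)
q(m) = 2*m*(18 + m) (q(m) = (2*m)*(18 + m) = 2*m*(18 + m))
v = 451/256 (v = -451/(16*(-16)) = -451/(-256) = -451*(-1/256) = 451/256 ≈ 1.7617)
v - q(G(4)) = 451/256 - 2*(18 + 1) = 451/256 - 2*19 = 451/256 - 1*38 = 451/256 - 38 = -9277/256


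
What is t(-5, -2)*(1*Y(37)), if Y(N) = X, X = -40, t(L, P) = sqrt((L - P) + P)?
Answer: -40*I*sqrt(5) ≈ -89.443*I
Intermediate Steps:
t(L, P) = sqrt(L)
Y(N) = -40
t(-5, -2)*(1*Y(37)) = sqrt(-5)*(1*(-40)) = (I*sqrt(5))*(-40) = -40*I*sqrt(5)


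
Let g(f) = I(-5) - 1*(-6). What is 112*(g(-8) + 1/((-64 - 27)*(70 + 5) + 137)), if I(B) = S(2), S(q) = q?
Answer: 374521/418 ≈ 895.98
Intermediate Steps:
I(B) = 2
g(f) = 8 (g(f) = 2 - 1*(-6) = 2 + 6 = 8)
112*(g(-8) + 1/((-64 - 27)*(70 + 5) + 137)) = 112*(8 + 1/((-64 - 27)*(70 + 5) + 137)) = 112*(8 + 1/(-91*75 + 137)) = 112*(8 + 1/(-6825 + 137)) = 112*(8 + 1/(-6688)) = 112*(8 - 1/6688) = 112*(53503/6688) = 374521/418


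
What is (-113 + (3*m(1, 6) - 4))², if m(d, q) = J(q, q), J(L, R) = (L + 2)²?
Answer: 5625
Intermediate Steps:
J(L, R) = (2 + L)²
m(d, q) = (2 + q)²
(-113 + (3*m(1, 6) - 4))² = (-113 + (3*(2 + 6)² - 4))² = (-113 + (3*8² - 4))² = (-113 + (3*64 - 4))² = (-113 + (192 - 4))² = (-113 + 188)² = 75² = 5625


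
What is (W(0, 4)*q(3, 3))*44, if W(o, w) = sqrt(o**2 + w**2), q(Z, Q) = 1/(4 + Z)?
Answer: 176/7 ≈ 25.143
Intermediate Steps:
(W(0, 4)*q(3, 3))*44 = (sqrt(0**2 + 4**2)/(4 + 3))*44 = (sqrt(0 + 16)/7)*44 = (sqrt(16)*(1/7))*44 = (4*(1/7))*44 = (4/7)*44 = 176/7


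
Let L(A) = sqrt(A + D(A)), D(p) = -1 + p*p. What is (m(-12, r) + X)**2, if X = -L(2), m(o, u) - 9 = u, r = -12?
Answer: (3 + sqrt(5))**2 ≈ 27.416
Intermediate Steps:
D(p) = -1 + p**2
L(A) = sqrt(-1 + A + A**2) (L(A) = sqrt(A + (-1 + A**2)) = sqrt(-1 + A + A**2))
m(o, u) = 9 + u
X = -sqrt(5) (X = -sqrt(-1 + 2 + 2**2) = -sqrt(-1 + 2 + 4) = -sqrt(5) ≈ -2.2361)
(m(-12, r) + X)**2 = ((9 - 12) - sqrt(5))**2 = (-3 - sqrt(5))**2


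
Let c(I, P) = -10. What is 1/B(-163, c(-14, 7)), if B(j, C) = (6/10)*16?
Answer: 5/48 ≈ 0.10417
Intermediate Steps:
B(j, C) = 48/5 (B(j, C) = (6*(⅒))*16 = (⅗)*16 = 48/5)
1/B(-163, c(-14, 7)) = 1/(48/5) = 5/48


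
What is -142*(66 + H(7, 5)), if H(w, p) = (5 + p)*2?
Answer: -12212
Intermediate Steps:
H(w, p) = 10 + 2*p
-142*(66 + H(7, 5)) = -142*(66 + (10 + 2*5)) = -142*(66 + (10 + 10)) = -142*(66 + 20) = -142*86 = -12212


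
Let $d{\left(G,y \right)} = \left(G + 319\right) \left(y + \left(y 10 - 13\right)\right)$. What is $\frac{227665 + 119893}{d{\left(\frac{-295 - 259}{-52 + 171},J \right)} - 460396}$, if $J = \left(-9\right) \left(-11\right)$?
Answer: $- \frac{20679701}{7268596} \approx -2.8451$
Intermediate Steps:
$J = 99$
$d{\left(G,y \right)} = \left(-13 + 11 y\right) \left(319 + G\right)$ ($d{\left(G,y \right)} = \left(319 + G\right) \left(y + \left(10 y - 13\right)\right) = \left(319 + G\right) \left(y + \left(-13 + 10 y\right)\right) = \left(319 + G\right) \left(-13 + 11 y\right) = \left(-13 + 11 y\right) \left(319 + G\right)$)
$\frac{227665 + 119893}{d{\left(\frac{-295 - 259}{-52 + 171},J \right)} - 460396} = \frac{227665 + 119893}{\left(-4147 - 13 \frac{-295 - 259}{-52 + 171} + 3509 \cdot 99 + 11 \frac{-295 - 259}{-52 + 171} \cdot 99\right) - 460396} = \frac{347558}{\left(-4147 - 13 \left(- \frac{554}{119}\right) + 347391 + 11 \left(- \frac{554}{119}\right) 99\right) - 460396} = \frac{347558}{\left(-4147 - 13 \left(\left(-554\right) \frac{1}{119}\right) + 347391 + 11 \left(\left(-554\right) \frac{1}{119}\right) 99\right) - 460396} = \frac{347558}{\left(-4147 - - \frac{7202}{119} + 347391 + 11 \left(- \frac{554}{119}\right) 99\right) - 460396} = \frac{347558}{\left(-4147 + \frac{7202}{119} + 347391 - \frac{603306}{119}\right) - 460396} = \frac{347558}{\frac{40249932}{119} - 460396} = \frac{347558}{- \frac{14537192}{119}} = 347558 \left(- \frac{119}{14537192}\right) = - \frac{20679701}{7268596}$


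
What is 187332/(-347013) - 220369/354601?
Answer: -47633007443/41017052271 ≈ -1.1613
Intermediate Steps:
187332/(-347013) - 220369/354601 = 187332*(-1/347013) - 220369*1/354601 = -62444/115671 - 220369/354601 = -47633007443/41017052271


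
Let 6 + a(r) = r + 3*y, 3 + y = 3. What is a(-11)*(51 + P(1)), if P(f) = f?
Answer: -884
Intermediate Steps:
y = 0 (y = -3 + 3 = 0)
a(r) = -6 + r (a(r) = -6 + (r + 3*0) = -6 + (r + 0) = -6 + r)
a(-11)*(51 + P(1)) = (-6 - 11)*(51 + 1) = -17*52 = -884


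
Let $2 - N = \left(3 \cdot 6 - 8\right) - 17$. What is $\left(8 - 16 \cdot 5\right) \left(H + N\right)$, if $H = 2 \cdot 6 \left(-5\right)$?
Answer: $3672$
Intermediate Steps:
$N = 9$ ($N = 2 - \left(\left(3 \cdot 6 - 8\right) - 17\right) = 2 - \left(\left(18 - 8\right) - 17\right) = 2 - \left(10 - 17\right) = 2 - -7 = 2 + 7 = 9$)
$H = -60$ ($H = 12 \left(-5\right) = -60$)
$\left(8 - 16 \cdot 5\right) \left(H + N\right) = \left(8 - 16 \cdot 5\right) \left(-60 + 9\right) = \left(8 - 80\right) \left(-51\right) = \left(-72\right) \left(-51\right) = 3672$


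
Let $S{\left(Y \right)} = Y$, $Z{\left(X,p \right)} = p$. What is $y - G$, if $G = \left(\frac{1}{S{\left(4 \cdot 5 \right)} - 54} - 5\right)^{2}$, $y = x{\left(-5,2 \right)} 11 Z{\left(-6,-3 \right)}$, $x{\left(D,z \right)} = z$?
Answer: $- \frac{105537}{1156} \approx -91.295$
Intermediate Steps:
$y = -66$ ($y = 2 \cdot 11 \left(-3\right) = 22 \left(-3\right) = -66$)
$G = \frac{29241}{1156}$ ($G = \left(\frac{1}{4 \cdot 5 - 54} - 5\right)^{2} = \left(\frac{1}{20 - 54} - 5\right)^{2} = \left(\frac{1}{-34} - 5\right)^{2} = \left(- \frac{1}{34} - 5\right)^{2} = \left(- \frac{171}{34}\right)^{2} = \frac{29241}{1156} \approx 25.295$)
$y - G = -66 - \frac{29241}{1156} = - \frac{105537}{1156}$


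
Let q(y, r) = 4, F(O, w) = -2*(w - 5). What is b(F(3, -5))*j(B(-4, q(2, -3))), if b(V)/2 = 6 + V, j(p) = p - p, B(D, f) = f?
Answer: 0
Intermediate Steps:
F(O, w) = 10 - 2*w (F(O, w) = -2*(-5 + w) = 10 - 2*w)
j(p) = 0
b(V) = 12 + 2*V (b(V) = 2*(6 + V) = 12 + 2*V)
b(F(3, -5))*j(B(-4, q(2, -3))) = (12 + 2*(10 - 2*(-5)))*0 = (12 + 2*(10 + 10))*0 = (12 + 2*20)*0 = (12 + 40)*0 = 52*0 = 0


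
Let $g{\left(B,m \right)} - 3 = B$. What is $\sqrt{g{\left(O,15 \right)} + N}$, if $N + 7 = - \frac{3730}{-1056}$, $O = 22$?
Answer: $\frac{\sqrt{375177}}{132} \approx 4.6403$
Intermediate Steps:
$g{\left(B,m \right)} = 3 + B$
$N = - \frac{1831}{528}$ ($N = -7 - \frac{3730}{-1056} = -7 - - \frac{1865}{528} = -7 + \frac{1865}{528} = - \frac{1831}{528} \approx -3.4678$)
$\sqrt{g{\left(O,15 \right)} + N} = \sqrt{\left(3 + 22\right) - \frac{1831}{528}} = \sqrt{25 - \frac{1831}{528}} = \sqrt{\frac{11369}{528}} = \frac{\sqrt{375177}}{132}$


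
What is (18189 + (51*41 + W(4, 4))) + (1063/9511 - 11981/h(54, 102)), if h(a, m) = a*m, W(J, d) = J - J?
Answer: 1062291908353/52386588 ≈ 20278.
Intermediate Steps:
W(J, d) = 0
(18189 + (51*41 + W(4, 4))) + (1063/9511 - 11981/h(54, 102)) = (18189 + (51*41 + 0)) + (1063/9511 - 11981/(54*102)) = (18189 + (2091 + 0)) + (1063*(1/9511) - 11981/5508) = (18189 + 2091) + (1063/9511 - 11981*1/5508) = 20280 + (1063/9511 - 11981/5508) = 20280 - 108096287/52386588 = 1062291908353/52386588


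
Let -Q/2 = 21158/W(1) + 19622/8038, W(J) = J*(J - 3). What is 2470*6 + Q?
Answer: 144575960/4019 ≈ 35973.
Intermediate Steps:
W(J) = J*(-3 + J)
Q = 85014380/4019 (Q = -2*(21158/((1*(-3 + 1))) + 19622/8038) = -2*(21158/((1*(-2))) + 19622*(1/8038)) = -2*(21158/(-2) + 9811/4019) = -2*(21158*(-½) + 9811/4019) = -2*(-10579 + 9811/4019) = -2*(-42507190/4019) = 85014380/4019 ≈ 21153.)
2470*6 + Q = 2470*6 + 85014380/4019 = 14820 + 85014380/4019 = 144575960/4019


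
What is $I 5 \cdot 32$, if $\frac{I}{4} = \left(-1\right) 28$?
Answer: $-17920$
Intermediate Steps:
$I = -112$ ($I = 4 \left(\left(-1\right) 28\right) = 4 \left(-28\right) = -112$)
$I 5 \cdot 32 = \left(-112\right) 5 \cdot 32 = \left(-560\right) 32 = -17920$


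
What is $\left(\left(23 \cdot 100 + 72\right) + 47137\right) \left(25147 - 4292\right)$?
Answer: $1032510195$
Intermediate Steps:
$\left(\left(23 \cdot 100 + 72\right) + 47137\right) \left(25147 - 4292\right) = \left(\left(2300 + 72\right) + 47137\right) \left(25147 - 4292\right) = \left(2372 + 47137\right) 20855 = 49509 \cdot 20855 = 1032510195$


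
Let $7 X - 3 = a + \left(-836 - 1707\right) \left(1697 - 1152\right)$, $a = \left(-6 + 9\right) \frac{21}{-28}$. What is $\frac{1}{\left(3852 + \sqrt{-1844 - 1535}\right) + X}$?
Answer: $- \frac{4909828}{953187254687} - \frac{784 i \sqrt{3379}}{29548804895297} \approx -5.151 \cdot 10^{-6} - 1.5423 \cdot 10^{-9} i$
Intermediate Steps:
$a = - \frac{9}{4}$ ($a = 3 \cdot 21 \left(- \frac{1}{28}\right) = 3 \left(- \frac{3}{4}\right) = - \frac{9}{4} \approx -2.25$)
$X = - \frac{5543737}{28}$ ($X = \frac{3}{7} + \frac{- \frac{9}{4} + \left(-836 - 1707\right) \left(1697 - 1152\right)}{7} = \frac{3}{7} + \frac{- \frac{9}{4} - 1385935}{7} = \frac{3}{7} + \frac{1}{7} \left(- \frac{5543749}{4}\right) = \frac{3}{7} - \frac{5543749}{28} = - \frac{5543737}{28} \approx -1.9799 \cdot 10^{5}$)
$\frac{1}{\left(3852 + \sqrt{-1844 - 1535}\right) + X} = \frac{1}{\left(3852 + \sqrt{-1844 - 1535}\right) - \frac{5543737}{28}} = \frac{1}{\left(3852 + \sqrt{-3379}\right) - \frac{5543737}{28}} = \frac{1}{\left(3852 + i \sqrt{3379}\right) - \frac{5543737}{28}} = \frac{1}{- \frac{5435881}{28} + i \sqrt{3379}}$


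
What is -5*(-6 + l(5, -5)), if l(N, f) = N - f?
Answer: -20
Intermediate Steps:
-5*(-6 + l(5, -5)) = -5*(-6 + (5 - 1*(-5))) = -5*(-6 + (5 + 5)) = -5*(-6 + 10) = -5*4 = -20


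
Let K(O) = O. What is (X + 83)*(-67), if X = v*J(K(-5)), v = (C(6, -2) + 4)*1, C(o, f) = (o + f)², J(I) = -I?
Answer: -12261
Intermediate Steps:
C(o, f) = (f + o)²
v = 20 (v = ((-2 + 6)² + 4)*1 = (4² + 4)*1 = (16 + 4)*1 = 20*1 = 20)
X = 100 (X = 20*(-1*(-5)) = 20*5 = 100)
(X + 83)*(-67) = (100 + 83)*(-67) = 183*(-67) = -12261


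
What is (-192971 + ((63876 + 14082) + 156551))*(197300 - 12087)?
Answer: 7693377594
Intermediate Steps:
(-192971 + ((63876 + 14082) + 156551))*(197300 - 12087) = (-192971 + (77958 + 156551))*185213 = (-192971 + 234509)*185213 = 41538*185213 = 7693377594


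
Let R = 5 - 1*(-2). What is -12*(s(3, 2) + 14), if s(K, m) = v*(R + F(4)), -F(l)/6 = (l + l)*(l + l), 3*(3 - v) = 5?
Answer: 5864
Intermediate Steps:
v = 4/3 (v = 3 - ⅓*5 = 3 - 5/3 = 4/3 ≈ 1.3333)
F(l) = -24*l² (F(l) = -6*(l + l)*(l + l) = -6*2*l*2*l = -24*l²)
R = 7 (R = 5 + 2 = 7)
s(K, m) = -1508/3 (s(K, m) = 4*(7 - 24*4²)/3 = 4*(7 - 24*16)/3 = 4*(7 - 384)/3 = (4/3)*(-377) = -1508/3)
-12*(s(3, 2) + 14) = -12*(-1508/3 + 14) = -12*(-1466/3) = 5864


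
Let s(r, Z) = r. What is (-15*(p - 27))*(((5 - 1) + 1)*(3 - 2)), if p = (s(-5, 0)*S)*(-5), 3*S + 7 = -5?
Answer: 9525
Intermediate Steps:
S = -4 (S = -7/3 + (⅓)*(-5) = -7/3 - 5/3 = -4)
p = -100 (p = -5*(-4)*(-5) = 20*(-5) = -100)
(-15*(p - 27))*(((5 - 1) + 1)*(3 - 2)) = (-15*(-100 - 27))*(((5 - 1) + 1)*(3 - 2)) = (-15*(-127))*((4 + 1)*1) = 1905*(5*1) = 1905*5 = 9525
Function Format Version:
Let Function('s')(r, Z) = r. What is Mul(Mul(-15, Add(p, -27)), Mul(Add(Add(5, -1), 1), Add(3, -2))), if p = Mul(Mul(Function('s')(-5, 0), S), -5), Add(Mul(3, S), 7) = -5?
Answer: 9525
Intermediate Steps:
S = -4 (S = Add(Rational(-7, 3), Mul(Rational(1, 3), -5)) = Add(Rational(-7, 3), Rational(-5, 3)) = -4)
p = -100 (p = Mul(Mul(-5, -4), -5) = Mul(20, -5) = -100)
Mul(Mul(-15, Add(p, -27)), Mul(Add(Add(5, -1), 1), Add(3, -2))) = Mul(Mul(-15, Add(-100, -27)), Mul(Add(Add(5, -1), 1), Add(3, -2))) = Mul(Mul(-15, -127), Mul(Add(4, 1), 1)) = Mul(1905, Mul(5, 1)) = Mul(1905, 5) = 9525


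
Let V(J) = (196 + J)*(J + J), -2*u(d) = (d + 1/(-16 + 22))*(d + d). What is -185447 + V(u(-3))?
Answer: -377269/2 ≈ -1.8863e+5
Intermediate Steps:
u(d) = -d*(⅙ + d) (u(d) = -(d + 1/(-16 + 22))*(d + d)/2 = -(d + 1/6)*2*d/2 = -(d + ⅙)*2*d/2 = -(⅙ + d)*2*d/2 = -d*(⅙ + d))
V(J) = 2*J*(196 + J) (V(J) = (196 + J)*(2*J) = 2*J*(196 + J))
-185447 + V(u(-3)) = -185447 + 2*(-1*(-3)*(⅙ - 3))*(196 - 1*(-3)*(⅙ - 3)) = -185447 + 2*(-1*(-3)*(-17/6))*(196 - 1*(-3)*(-17/6)) = -185447 + 2*(-17/2)*(196 - 17/2) = -185447 + 2*(-17/2)*(375/2) = -185447 - 6375/2 = -377269/2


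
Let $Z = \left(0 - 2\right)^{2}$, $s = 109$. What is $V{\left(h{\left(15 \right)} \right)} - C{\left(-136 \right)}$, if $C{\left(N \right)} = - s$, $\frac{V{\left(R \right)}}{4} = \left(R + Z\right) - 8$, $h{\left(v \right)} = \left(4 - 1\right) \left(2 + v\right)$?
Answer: $297$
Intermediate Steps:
$Z = 4$ ($Z = \left(-2\right)^{2} = 4$)
$h{\left(v \right)} = 6 + 3 v$ ($h{\left(v \right)} = 3 \left(2 + v\right) = 6 + 3 v$)
$V{\left(R \right)} = -16 + 4 R$ ($V{\left(R \right)} = 4 \left(\left(R + 4\right) - 8\right) = 4 \left(\left(4 + R\right) - 8\right) = 4 \left(-4 + R\right) = -16 + 4 R$)
$C{\left(N \right)} = -109$ ($C{\left(N \right)} = \left(-1\right) 109 = -109$)
$V{\left(h{\left(15 \right)} \right)} - C{\left(-136 \right)} = \left(-16 + 4 \left(6 + 3 \cdot 15\right)\right) - -109 = \left(-16 + 4 \left(6 + 45\right)\right) + 109 = \left(-16 + 4 \cdot 51\right) + 109 = \left(-16 + 204\right) + 109 = 188 + 109 = 297$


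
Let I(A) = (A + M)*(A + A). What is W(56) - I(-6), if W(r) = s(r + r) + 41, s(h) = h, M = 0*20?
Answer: 81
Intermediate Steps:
M = 0
I(A) = 2*A² (I(A) = (A + 0)*(A + A) = A*(2*A) = 2*A²)
W(r) = 41 + 2*r (W(r) = (r + r) + 41 = 2*r + 41 = 41 + 2*r)
W(56) - I(-6) = (41 + 2*56) - 2*(-6)² = (41 + 112) - 2*36 = 153 - 1*72 = 153 - 72 = 81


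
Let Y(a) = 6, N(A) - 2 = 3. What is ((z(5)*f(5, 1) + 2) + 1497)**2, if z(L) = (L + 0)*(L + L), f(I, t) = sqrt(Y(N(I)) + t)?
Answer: 2264501 + 149900*sqrt(7) ≈ 2.6611e+6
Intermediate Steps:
N(A) = 5 (N(A) = 2 + 3 = 5)
f(I, t) = sqrt(6 + t)
z(L) = 2*L**2 (z(L) = L*(2*L) = 2*L**2)
((z(5)*f(5, 1) + 2) + 1497)**2 = (((2*5**2)*sqrt(6 + 1) + 2) + 1497)**2 = (((2*25)*sqrt(7) + 2) + 1497)**2 = ((50*sqrt(7) + 2) + 1497)**2 = ((2 + 50*sqrt(7)) + 1497)**2 = (1499 + 50*sqrt(7))**2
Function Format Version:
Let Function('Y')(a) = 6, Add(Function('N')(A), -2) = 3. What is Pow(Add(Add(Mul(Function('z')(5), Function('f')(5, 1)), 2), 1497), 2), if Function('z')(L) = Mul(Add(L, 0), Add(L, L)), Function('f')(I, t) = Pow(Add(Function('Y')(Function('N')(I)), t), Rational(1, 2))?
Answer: Add(2264501, Mul(149900, Pow(7, Rational(1, 2)))) ≈ 2.6611e+6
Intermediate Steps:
Function('N')(A) = 5 (Function('N')(A) = Add(2, 3) = 5)
Function('f')(I, t) = Pow(Add(6, t), Rational(1, 2))
Function('z')(L) = Mul(2, Pow(L, 2)) (Function('z')(L) = Mul(L, Mul(2, L)) = Mul(2, Pow(L, 2)))
Pow(Add(Add(Mul(Function('z')(5), Function('f')(5, 1)), 2), 1497), 2) = Pow(Add(Add(Mul(Mul(2, Pow(5, 2)), Pow(Add(6, 1), Rational(1, 2))), 2), 1497), 2) = Pow(Add(Add(Mul(Mul(2, 25), Pow(7, Rational(1, 2))), 2), 1497), 2) = Pow(Add(Add(Mul(50, Pow(7, Rational(1, 2))), 2), 1497), 2) = Pow(Add(Add(2, Mul(50, Pow(7, Rational(1, 2)))), 1497), 2) = Pow(Add(1499, Mul(50, Pow(7, Rational(1, 2)))), 2)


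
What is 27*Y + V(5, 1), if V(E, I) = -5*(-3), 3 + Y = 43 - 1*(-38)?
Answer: 2121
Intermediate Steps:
Y = 78 (Y = -3 + (43 - 1*(-38)) = -3 + (43 + 38) = -3 + 81 = 78)
V(E, I) = 15
27*Y + V(5, 1) = 27*78 + 15 = 2106 + 15 = 2121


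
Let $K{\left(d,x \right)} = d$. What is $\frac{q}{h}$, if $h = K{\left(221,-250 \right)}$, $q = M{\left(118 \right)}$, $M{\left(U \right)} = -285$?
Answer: $- \frac{285}{221} \approx -1.2896$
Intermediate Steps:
$q = -285$
$h = 221$
$\frac{q}{h} = - \frac{285}{221}$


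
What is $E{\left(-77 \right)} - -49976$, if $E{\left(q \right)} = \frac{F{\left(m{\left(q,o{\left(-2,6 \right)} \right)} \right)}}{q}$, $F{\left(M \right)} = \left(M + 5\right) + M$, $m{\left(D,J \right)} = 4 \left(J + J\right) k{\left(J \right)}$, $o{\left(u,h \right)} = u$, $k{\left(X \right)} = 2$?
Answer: $\frac{3848211}{77} \approx 49977.0$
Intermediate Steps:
$m{\left(D,J \right)} = 16 J$ ($m{\left(D,J \right)} = 4 \left(J + J\right) 2 = 4 \cdot 2 J 2 = 8 J 2 = 16 J$)
$F{\left(M \right)} = 5 + 2 M$ ($F{\left(M \right)} = \left(5 + M\right) + M = 5 + 2 M$)
$E{\left(q \right)} = - \frac{59}{q}$ ($E{\left(q \right)} = \frac{5 + 2 \cdot 16 \left(-2\right)}{q} = \frac{5 + 2 \left(-32\right)}{q} = \frac{5 - 64}{q} = - \frac{59}{q}$)
$E{\left(-77 \right)} - -49976 = - \frac{59}{-77} - -49976 = \left(-59\right) \left(- \frac{1}{77}\right) + 49976 = \frac{59}{77} + 49976 = \frac{3848211}{77}$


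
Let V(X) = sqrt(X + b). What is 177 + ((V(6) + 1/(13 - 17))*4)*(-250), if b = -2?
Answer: -1573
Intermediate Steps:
V(X) = sqrt(-2 + X) (V(X) = sqrt(X - 2) = sqrt(-2 + X))
177 + ((V(6) + 1/(13 - 17))*4)*(-250) = 177 + ((sqrt(-2 + 6) + 1/(13 - 17))*4)*(-250) = 177 + ((sqrt(4) + 1/(-4))*4)*(-250) = 177 + ((2 - 1/4)*4)*(-250) = 177 + ((7/4)*4)*(-250) = 177 + 7*(-250) = 177 - 1750 = -1573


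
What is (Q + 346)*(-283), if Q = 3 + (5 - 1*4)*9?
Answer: -101314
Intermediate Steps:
Q = 12 (Q = 3 + (5 - 4)*9 = 3 + 1*9 = 3 + 9 = 12)
(Q + 346)*(-283) = (12 + 346)*(-283) = 358*(-283) = -101314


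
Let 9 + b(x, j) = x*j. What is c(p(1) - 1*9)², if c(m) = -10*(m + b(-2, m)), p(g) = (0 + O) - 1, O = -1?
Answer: 400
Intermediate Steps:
b(x, j) = -9 + j*x (b(x, j) = -9 + x*j = -9 + j*x)
p(g) = -2 (p(g) = (0 - 1) - 1 = -1 - 1 = -2)
c(m) = 90 + 10*m (c(m) = -10*(m + (-9 + m*(-2))) = -10*(m + (-9 - 2*m)) = -10*(-9 - m) = 90 + 10*m)
c(p(1) - 1*9)² = (90 + 10*(-2 - 1*9))² = (90 + 10*(-2 - 9))² = (90 + 10*(-11))² = (90 - 110)² = (-20)² = 400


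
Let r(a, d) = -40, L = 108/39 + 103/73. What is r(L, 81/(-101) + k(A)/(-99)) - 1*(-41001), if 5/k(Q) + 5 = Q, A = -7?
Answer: 40961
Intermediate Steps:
k(Q) = 5/(-5 + Q)
L = 3967/949 (L = 108*(1/39) + 103*(1/73) = 36/13 + 103/73 = 3967/949 ≈ 4.1802)
r(L, 81/(-101) + k(A)/(-99)) - 1*(-41001) = -40 - 1*(-41001) = -40 + 41001 = 40961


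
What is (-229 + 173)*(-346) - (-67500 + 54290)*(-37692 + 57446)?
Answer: 260969716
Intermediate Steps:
(-229 + 173)*(-346) - (-67500 + 54290)*(-37692 + 57446) = -56*(-346) - (-13210)*19754 = 19376 - 1*(-260950340) = 19376 + 260950340 = 260969716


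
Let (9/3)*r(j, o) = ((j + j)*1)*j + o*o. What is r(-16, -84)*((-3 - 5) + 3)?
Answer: -37840/3 ≈ -12613.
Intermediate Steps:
r(j, o) = o²/3 + 2*j²/3 (r(j, o) = (((j + j)*1)*j + o*o)/3 = (((2*j)*1)*j + o²)/3 = ((2*j)*j + o²)/3 = (2*j² + o²)/3 = (o² + 2*j²)/3 = o²/3 + 2*j²/3)
r(-16, -84)*((-3 - 5) + 3) = ((⅓)*(-84)² + (⅔)*(-16)²)*((-3 - 5) + 3) = ((⅓)*7056 + (⅔)*256)*(-8 + 3) = (2352 + 512/3)*(-5) = (7568/3)*(-5) = -37840/3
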